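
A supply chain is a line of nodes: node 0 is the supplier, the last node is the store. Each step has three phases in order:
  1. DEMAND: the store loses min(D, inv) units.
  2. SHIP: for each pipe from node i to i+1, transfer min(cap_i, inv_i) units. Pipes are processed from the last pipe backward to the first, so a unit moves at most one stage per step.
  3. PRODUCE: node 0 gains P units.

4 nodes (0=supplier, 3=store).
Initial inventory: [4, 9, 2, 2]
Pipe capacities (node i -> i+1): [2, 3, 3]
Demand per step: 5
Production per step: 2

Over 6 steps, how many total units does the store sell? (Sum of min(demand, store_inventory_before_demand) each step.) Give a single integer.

Step 1: sold=2 (running total=2) -> [4 8 3 2]
Step 2: sold=2 (running total=4) -> [4 7 3 3]
Step 3: sold=3 (running total=7) -> [4 6 3 3]
Step 4: sold=3 (running total=10) -> [4 5 3 3]
Step 5: sold=3 (running total=13) -> [4 4 3 3]
Step 6: sold=3 (running total=16) -> [4 3 3 3]

Answer: 16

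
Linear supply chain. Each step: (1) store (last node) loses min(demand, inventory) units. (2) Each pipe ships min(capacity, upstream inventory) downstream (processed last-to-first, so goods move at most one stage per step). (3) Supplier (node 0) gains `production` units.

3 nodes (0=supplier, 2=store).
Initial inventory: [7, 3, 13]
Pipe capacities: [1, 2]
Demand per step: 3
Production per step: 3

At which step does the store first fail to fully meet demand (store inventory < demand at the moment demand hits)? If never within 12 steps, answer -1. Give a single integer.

Step 1: demand=3,sold=3 ship[1->2]=2 ship[0->1]=1 prod=3 -> [9 2 12]
Step 2: demand=3,sold=3 ship[1->2]=2 ship[0->1]=1 prod=3 -> [11 1 11]
Step 3: demand=3,sold=3 ship[1->2]=1 ship[0->1]=1 prod=3 -> [13 1 9]
Step 4: demand=3,sold=3 ship[1->2]=1 ship[0->1]=1 prod=3 -> [15 1 7]
Step 5: demand=3,sold=3 ship[1->2]=1 ship[0->1]=1 prod=3 -> [17 1 5]
Step 6: demand=3,sold=3 ship[1->2]=1 ship[0->1]=1 prod=3 -> [19 1 3]
Step 7: demand=3,sold=3 ship[1->2]=1 ship[0->1]=1 prod=3 -> [21 1 1]
Step 8: demand=3,sold=1 ship[1->2]=1 ship[0->1]=1 prod=3 -> [23 1 1]
Step 9: demand=3,sold=1 ship[1->2]=1 ship[0->1]=1 prod=3 -> [25 1 1]
Step 10: demand=3,sold=1 ship[1->2]=1 ship[0->1]=1 prod=3 -> [27 1 1]
Step 11: demand=3,sold=1 ship[1->2]=1 ship[0->1]=1 prod=3 -> [29 1 1]
Step 12: demand=3,sold=1 ship[1->2]=1 ship[0->1]=1 prod=3 -> [31 1 1]
First stockout at step 8

8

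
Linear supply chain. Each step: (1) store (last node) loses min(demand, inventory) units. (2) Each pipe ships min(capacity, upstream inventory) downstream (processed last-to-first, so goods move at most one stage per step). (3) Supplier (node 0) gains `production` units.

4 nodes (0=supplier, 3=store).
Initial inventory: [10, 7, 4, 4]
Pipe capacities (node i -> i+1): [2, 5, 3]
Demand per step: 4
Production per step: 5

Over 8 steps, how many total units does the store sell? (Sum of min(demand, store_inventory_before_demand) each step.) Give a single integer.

Step 1: sold=4 (running total=4) -> [13 4 6 3]
Step 2: sold=3 (running total=7) -> [16 2 7 3]
Step 3: sold=3 (running total=10) -> [19 2 6 3]
Step 4: sold=3 (running total=13) -> [22 2 5 3]
Step 5: sold=3 (running total=16) -> [25 2 4 3]
Step 6: sold=3 (running total=19) -> [28 2 3 3]
Step 7: sold=3 (running total=22) -> [31 2 2 3]
Step 8: sold=3 (running total=25) -> [34 2 2 2]

Answer: 25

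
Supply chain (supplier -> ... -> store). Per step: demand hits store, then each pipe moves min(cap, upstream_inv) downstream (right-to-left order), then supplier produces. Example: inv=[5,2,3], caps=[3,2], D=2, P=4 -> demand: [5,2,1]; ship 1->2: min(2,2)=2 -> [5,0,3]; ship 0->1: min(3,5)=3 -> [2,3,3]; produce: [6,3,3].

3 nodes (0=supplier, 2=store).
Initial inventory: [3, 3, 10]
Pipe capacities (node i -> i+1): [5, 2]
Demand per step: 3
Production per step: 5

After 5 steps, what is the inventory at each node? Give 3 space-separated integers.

Step 1: demand=3,sold=3 ship[1->2]=2 ship[0->1]=3 prod=5 -> inv=[5 4 9]
Step 2: demand=3,sold=3 ship[1->2]=2 ship[0->1]=5 prod=5 -> inv=[5 7 8]
Step 3: demand=3,sold=3 ship[1->2]=2 ship[0->1]=5 prod=5 -> inv=[5 10 7]
Step 4: demand=3,sold=3 ship[1->2]=2 ship[0->1]=5 prod=5 -> inv=[5 13 6]
Step 5: demand=3,sold=3 ship[1->2]=2 ship[0->1]=5 prod=5 -> inv=[5 16 5]

5 16 5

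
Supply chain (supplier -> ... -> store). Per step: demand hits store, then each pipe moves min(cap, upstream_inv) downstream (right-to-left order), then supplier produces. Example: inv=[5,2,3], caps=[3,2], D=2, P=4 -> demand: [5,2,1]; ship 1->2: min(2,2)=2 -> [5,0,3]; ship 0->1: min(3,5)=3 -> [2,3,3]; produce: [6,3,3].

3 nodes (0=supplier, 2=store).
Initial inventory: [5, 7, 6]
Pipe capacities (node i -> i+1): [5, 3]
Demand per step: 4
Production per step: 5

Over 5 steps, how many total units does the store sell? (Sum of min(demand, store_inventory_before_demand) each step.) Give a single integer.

Answer: 18

Derivation:
Step 1: sold=4 (running total=4) -> [5 9 5]
Step 2: sold=4 (running total=8) -> [5 11 4]
Step 3: sold=4 (running total=12) -> [5 13 3]
Step 4: sold=3 (running total=15) -> [5 15 3]
Step 5: sold=3 (running total=18) -> [5 17 3]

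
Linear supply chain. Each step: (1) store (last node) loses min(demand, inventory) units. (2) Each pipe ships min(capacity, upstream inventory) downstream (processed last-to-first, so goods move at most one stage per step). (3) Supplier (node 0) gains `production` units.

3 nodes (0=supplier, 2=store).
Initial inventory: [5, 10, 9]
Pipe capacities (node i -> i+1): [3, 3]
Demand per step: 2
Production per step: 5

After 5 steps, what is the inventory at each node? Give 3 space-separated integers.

Step 1: demand=2,sold=2 ship[1->2]=3 ship[0->1]=3 prod=5 -> inv=[7 10 10]
Step 2: demand=2,sold=2 ship[1->2]=3 ship[0->1]=3 prod=5 -> inv=[9 10 11]
Step 3: demand=2,sold=2 ship[1->2]=3 ship[0->1]=3 prod=5 -> inv=[11 10 12]
Step 4: demand=2,sold=2 ship[1->2]=3 ship[0->1]=3 prod=5 -> inv=[13 10 13]
Step 5: demand=2,sold=2 ship[1->2]=3 ship[0->1]=3 prod=5 -> inv=[15 10 14]

15 10 14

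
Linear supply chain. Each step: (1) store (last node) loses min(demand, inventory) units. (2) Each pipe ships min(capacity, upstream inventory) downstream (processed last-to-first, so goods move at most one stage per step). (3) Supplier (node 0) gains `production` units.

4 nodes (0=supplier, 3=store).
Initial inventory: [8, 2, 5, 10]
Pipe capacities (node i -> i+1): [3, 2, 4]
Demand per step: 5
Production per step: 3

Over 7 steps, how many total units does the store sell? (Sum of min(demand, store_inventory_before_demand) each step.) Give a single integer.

Answer: 25

Derivation:
Step 1: sold=5 (running total=5) -> [8 3 3 9]
Step 2: sold=5 (running total=10) -> [8 4 2 7]
Step 3: sold=5 (running total=15) -> [8 5 2 4]
Step 4: sold=4 (running total=19) -> [8 6 2 2]
Step 5: sold=2 (running total=21) -> [8 7 2 2]
Step 6: sold=2 (running total=23) -> [8 8 2 2]
Step 7: sold=2 (running total=25) -> [8 9 2 2]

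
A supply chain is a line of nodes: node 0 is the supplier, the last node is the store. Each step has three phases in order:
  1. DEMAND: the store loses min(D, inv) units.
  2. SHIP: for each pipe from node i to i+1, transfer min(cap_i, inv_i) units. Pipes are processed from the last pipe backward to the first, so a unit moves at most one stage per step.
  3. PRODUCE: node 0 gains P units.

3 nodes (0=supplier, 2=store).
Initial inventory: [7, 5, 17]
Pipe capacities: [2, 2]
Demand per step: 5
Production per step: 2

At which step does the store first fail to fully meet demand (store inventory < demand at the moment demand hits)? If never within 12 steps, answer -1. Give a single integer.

Step 1: demand=5,sold=5 ship[1->2]=2 ship[0->1]=2 prod=2 -> [7 5 14]
Step 2: demand=5,sold=5 ship[1->2]=2 ship[0->1]=2 prod=2 -> [7 5 11]
Step 3: demand=5,sold=5 ship[1->2]=2 ship[0->1]=2 prod=2 -> [7 5 8]
Step 4: demand=5,sold=5 ship[1->2]=2 ship[0->1]=2 prod=2 -> [7 5 5]
Step 5: demand=5,sold=5 ship[1->2]=2 ship[0->1]=2 prod=2 -> [7 5 2]
Step 6: demand=5,sold=2 ship[1->2]=2 ship[0->1]=2 prod=2 -> [7 5 2]
Step 7: demand=5,sold=2 ship[1->2]=2 ship[0->1]=2 prod=2 -> [7 5 2]
Step 8: demand=5,sold=2 ship[1->2]=2 ship[0->1]=2 prod=2 -> [7 5 2]
Step 9: demand=5,sold=2 ship[1->2]=2 ship[0->1]=2 prod=2 -> [7 5 2]
Step 10: demand=5,sold=2 ship[1->2]=2 ship[0->1]=2 prod=2 -> [7 5 2]
Step 11: demand=5,sold=2 ship[1->2]=2 ship[0->1]=2 prod=2 -> [7 5 2]
Step 12: demand=5,sold=2 ship[1->2]=2 ship[0->1]=2 prod=2 -> [7 5 2]
First stockout at step 6

6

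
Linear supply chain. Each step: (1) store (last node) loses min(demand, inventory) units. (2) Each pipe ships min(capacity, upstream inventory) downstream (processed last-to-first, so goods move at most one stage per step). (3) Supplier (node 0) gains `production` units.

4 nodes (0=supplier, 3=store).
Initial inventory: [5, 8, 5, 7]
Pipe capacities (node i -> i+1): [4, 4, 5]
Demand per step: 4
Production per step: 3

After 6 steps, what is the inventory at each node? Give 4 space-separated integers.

Step 1: demand=4,sold=4 ship[2->3]=5 ship[1->2]=4 ship[0->1]=4 prod=3 -> inv=[4 8 4 8]
Step 2: demand=4,sold=4 ship[2->3]=4 ship[1->2]=4 ship[0->1]=4 prod=3 -> inv=[3 8 4 8]
Step 3: demand=4,sold=4 ship[2->3]=4 ship[1->2]=4 ship[0->1]=3 prod=3 -> inv=[3 7 4 8]
Step 4: demand=4,sold=4 ship[2->3]=4 ship[1->2]=4 ship[0->1]=3 prod=3 -> inv=[3 6 4 8]
Step 5: demand=4,sold=4 ship[2->3]=4 ship[1->2]=4 ship[0->1]=3 prod=3 -> inv=[3 5 4 8]
Step 6: demand=4,sold=4 ship[2->3]=4 ship[1->2]=4 ship[0->1]=3 prod=3 -> inv=[3 4 4 8]

3 4 4 8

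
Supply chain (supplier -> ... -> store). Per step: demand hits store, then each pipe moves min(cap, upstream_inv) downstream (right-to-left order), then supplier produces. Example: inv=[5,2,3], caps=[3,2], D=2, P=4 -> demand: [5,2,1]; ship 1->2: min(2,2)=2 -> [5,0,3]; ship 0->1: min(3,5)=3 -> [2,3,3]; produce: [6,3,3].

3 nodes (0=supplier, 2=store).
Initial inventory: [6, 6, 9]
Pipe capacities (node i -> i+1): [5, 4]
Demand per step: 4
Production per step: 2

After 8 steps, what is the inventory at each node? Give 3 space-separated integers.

Step 1: demand=4,sold=4 ship[1->2]=4 ship[0->1]=5 prod=2 -> inv=[3 7 9]
Step 2: demand=4,sold=4 ship[1->2]=4 ship[0->1]=3 prod=2 -> inv=[2 6 9]
Step 3: demand=4,sold=4 ship[1->2]=4 ship[0->1]=2 prod=2 -> inv=[2 4 9]
Step 4: demand=4,sold=4 ship[1->2]=4 ship[0->1]=2 prod=2 -> inv=[2 2 9]
Step 5: demand=4,sold=4 ship[1->2]=2 ship[0->1]=2 prod=2 -> inv=[2 2 7]
Step 6: demand=4,sold=4 ship[1->2]=2 ship[0->1]=2 prod=2 -> inv=[2 2 5]
Step 7: demand=4,sold=4 ship[1->2]=2 ship[0->1]=2 prod=2 -> inv=[2 2 3]
Step 8: demand=4,sold=3 ship[1->2]=2 ship[0->1]=2 prod=2 -> inv=[2 2 2]

2 2 2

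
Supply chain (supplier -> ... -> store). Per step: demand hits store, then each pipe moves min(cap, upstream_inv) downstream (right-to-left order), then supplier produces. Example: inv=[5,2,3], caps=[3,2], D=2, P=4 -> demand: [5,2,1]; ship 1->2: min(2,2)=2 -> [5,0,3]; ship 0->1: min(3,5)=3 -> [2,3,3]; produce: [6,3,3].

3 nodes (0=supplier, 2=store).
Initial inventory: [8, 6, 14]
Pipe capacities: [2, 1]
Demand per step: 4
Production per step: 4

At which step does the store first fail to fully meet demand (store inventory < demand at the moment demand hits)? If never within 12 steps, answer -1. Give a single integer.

Step 1: demand=4,sold=4 ship[1->2]=1 ship[0->1]=2 prod=4 -> [10 7 11]
Step 2: demand=4,sold=4 ship[1->2]=1 ship[0->1]=2 prod=4 -> [12 8 8]
Step 3: demand=4,sold=4 ship[1->2]=1 ship[0->1]=2 prod=4 -> [14 9 5]
Step 4: demand=4,sold=4 ship[1->2]=1 ship[0->1]=2 prod=4 -> [16 10 2]
Step 5: demand=4,sold=2 ship[1->2]=1 ship[0->1]=2 prod=4 -> [18 11 1]
Step 6: demand=4,sold=1 ship[1->2]=1 ship[0->1]=2 prod=4 -> [20 12 1]
Step 7: demand=4,sold=1 ship[1->2]=1 ship[0->1]=2 prod=4 -> [22 13 1]
Step 8: demand=4,sold=1 ship[1->2]=1 ship[0->1]=2 prod=4 -> [24 14 1]
Step 9: demand=4,sold=1 ship[1->2]=1 ship[0->1]=2 prod=4 -> [26 15 1]
Step 10: demand=4,sold=1 ship[1->2]=1 ship[0->1]=2 prod=4 -> [28 16 1]
Step 11: demand=4,sold=1 ship[1->2]=1 ship[0->1]=2 prod=4 -> [30 17 1]
Step 12: demand=4,sold=1 ship[1->2]=1 ship[0->1]=2 prod=4 -> [32 18 1]
First stockout at step 5

5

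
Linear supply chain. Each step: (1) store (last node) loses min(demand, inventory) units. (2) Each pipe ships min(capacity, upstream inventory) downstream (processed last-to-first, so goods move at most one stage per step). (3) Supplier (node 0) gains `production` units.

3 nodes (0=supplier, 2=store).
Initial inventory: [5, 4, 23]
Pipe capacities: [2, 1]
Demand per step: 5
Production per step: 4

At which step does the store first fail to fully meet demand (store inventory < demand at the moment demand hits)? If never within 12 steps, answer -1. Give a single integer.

Step 1: demand=5,sold=5 ship[1->2]=1 ship[0->1]=2 prod=4 -> [7 5 19]
Step 2: demand=5,sold=5 ship[1->2]=1 ship[0->1]=2 prod=4 -> [9 6 15]
Step 3: demand=5,sold=5 ship[1->2]=1 ship[0->1]=2 prod=4 -> [11 7 11]
Step 4: demand=5,sold=5 ship[1->2]=1 ship[0->1]=2 prod=4 -> [13 8 7]
Step 5: demand=5,sold=5 ship[1->2]=1 ship[0->1]=2 prod=4 -> [15 9 3]
Step 6: demand=5,sold=3 ship[1->2]=1 ship[0->1]=2 prod=4 -> [17 10 1]
Step 7: demand=5,sold=1 ship[1->2]=1 ship[0->1]=2 prod=4 -> [19 11 1]
Step 8: demand=5,sold=1 ship[1->2]=1 ship[0->1]=2 prod=4 -> [21 12 1]
Step 9: demand=5,sold=1 ship[1->2]=1 ship[0->1]=2 prod=4 -> [23 13 1]
Step 10: demand=5,sold=1 ship[1->2]=1 ship[0->1]=2 prod=4 -> [25 14 1]
Step 11: demand=5,sold=1 ship[1->2]=1 ship[0->1]=2 prod=4 -> [27 15 1]
Step 12: demand=5,sold=1 ship[1->2]=1 ship[0->1]=2 prod=4 -> [29 16 1]
First stockout at step 6

6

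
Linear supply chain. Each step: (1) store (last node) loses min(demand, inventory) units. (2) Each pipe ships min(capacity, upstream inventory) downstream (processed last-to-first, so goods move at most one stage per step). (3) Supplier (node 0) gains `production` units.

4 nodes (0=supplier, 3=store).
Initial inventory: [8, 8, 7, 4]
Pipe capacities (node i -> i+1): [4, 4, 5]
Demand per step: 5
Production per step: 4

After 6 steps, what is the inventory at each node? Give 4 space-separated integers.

Step 1: demand=5,sold=4 ship[2->3]=5 ship[1->2]=4 ship[0->1]=4 prod=4 -> inv=[8 8 6 5]
Step 2: demand=5,sold=5 ship[2->3]=5 ship[1->2]=4 ship[0->1]=4 prod=4 -> inv=[8 8 5 5]
Step 3: demand=5,sold=5 ship[2->3]=5 ship[1->2]=4 ship[0->1]=4 prod=4 -> inv=[8 8 4 5]
Step 4: demand=5,sold=5 ship[2->3]=4 ship[1->2]=4 ship[0->1]=4 prod=4 -> inv=[8 8 4 4]
Step 5: demand=5,sold=4 ship[2->3]=4 ship[1->2]=4 ship[0->1]=4 prod=4 -> inv=[8 8 4 4]
Step 6: demand=5,sold=4 ship[2->3]=4 ship[1->2]=4 ship[0->1]=4 prod=4 -> inv=[8 8 4 4]

8 8 4 4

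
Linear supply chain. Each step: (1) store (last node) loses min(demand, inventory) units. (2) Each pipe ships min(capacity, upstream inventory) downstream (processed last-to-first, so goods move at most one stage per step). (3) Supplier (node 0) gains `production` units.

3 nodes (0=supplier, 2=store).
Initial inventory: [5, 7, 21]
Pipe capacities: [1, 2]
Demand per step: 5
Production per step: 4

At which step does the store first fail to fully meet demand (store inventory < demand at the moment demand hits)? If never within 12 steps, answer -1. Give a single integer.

Step 1: demand=5,sold=5 ship[1->2]=2 ship[0->1]=1 prod=4 -> [8 6 18]
Step 2: demand=5,sold=5 ship[1->2]=2 ship[0->1]=1 prod=4 -> [11 5 15]
Step 3: demand=5,sold=5 ship[1->2]=2 ship[0->1]=1 prod=4 -> [14 4 12]
Step 4: demand=5,sold=5 ship[1->2]=2 ship[0->1]=1 prod=4 -> [17 3 9]
Step 5: demand=5,sold=5 ship[1->2]=2 ship[0->1]=1 prod=4 -> [20 2 6]
Step 6: demand=5,sold=5 ship[1->2]=2 ship[0->1]=1 prod=4 -> [23 1 3]
Step 7: demand=5,sold=3 ship[1->2]=1 ship[0->1]=1 prod=4 -> [26 1 1]
Step 8: demand=5,sold=1 ship[1->2]=1 ship[0->1]=1 prod=4 -> [29 1 1]
Step 9: demand=5,sold=1 ship[1->2]=1 ship[0->1]=1 prod=4 -> [32 1 1]
Step 10: demand=5,sold=1 ship[1->2]=1 ship[0->1]=1 prod=4 -> [35 1 1]
Step 11: demand=5,sold=1 ship[1->2]=1 ship[0->1]=1 prod=4 -> [38 1 1]
Step 12: demand=5,sold=1 ship[1->2]=1 ship[0->1]=1 prod=4 -> [41 1 1]
First stockout at step 7

7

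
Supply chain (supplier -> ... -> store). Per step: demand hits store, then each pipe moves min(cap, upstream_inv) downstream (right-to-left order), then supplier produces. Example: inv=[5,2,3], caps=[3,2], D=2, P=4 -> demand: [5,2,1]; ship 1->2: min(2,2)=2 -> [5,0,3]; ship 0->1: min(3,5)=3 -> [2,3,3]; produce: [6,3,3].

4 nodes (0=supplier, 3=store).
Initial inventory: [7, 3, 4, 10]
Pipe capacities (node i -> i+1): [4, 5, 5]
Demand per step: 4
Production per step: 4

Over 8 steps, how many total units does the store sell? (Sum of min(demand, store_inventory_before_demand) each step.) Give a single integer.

Step 1: sold=4 (running total=4) -> [7 4 3 10]
Step 2: sold=4 (running total=8) -> [7 4 4 9]
Step 3: sold=4 (running total=12) -> [7 4 4 9]
Step 4: sold=4 (running total=16) -> [7 4 4 9]
Step 5: sold=4 (running total=20) -> [7 4 4 9]
Step 6: sold=4 (running total=24) -> [7 4 4 9]
Step 7: sold=4 (running total=28) -> [7 4 4 9]
Step 8: sold=4 (running total=32) -> [7 4 4 9]

Answer: 32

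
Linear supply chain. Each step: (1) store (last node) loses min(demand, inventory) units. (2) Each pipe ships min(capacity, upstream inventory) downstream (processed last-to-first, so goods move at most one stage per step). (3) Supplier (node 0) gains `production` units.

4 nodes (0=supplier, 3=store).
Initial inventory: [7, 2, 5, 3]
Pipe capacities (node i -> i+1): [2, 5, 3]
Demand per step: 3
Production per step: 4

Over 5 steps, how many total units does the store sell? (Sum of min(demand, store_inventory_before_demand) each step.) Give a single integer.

Step 1: sold=3 (running total=3) -> [9 2 4 3]
Step 2: sold=3 (running total=6) -> [11 2 3 3]
Step 3: sold=3 (running total=9) -> [13 2 2 3]
Step 4: sold=3 (running total=12) -> [15 2 2 2]
Step 5: sold=2 (running total=14) -> [17 2 2 2]

Answer: 14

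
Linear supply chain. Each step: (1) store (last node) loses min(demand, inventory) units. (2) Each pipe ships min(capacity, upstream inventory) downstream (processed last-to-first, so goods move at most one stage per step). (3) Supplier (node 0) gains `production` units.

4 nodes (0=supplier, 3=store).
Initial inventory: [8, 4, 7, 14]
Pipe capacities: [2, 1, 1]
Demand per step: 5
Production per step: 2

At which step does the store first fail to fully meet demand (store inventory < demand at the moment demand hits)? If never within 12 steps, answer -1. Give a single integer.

Step 1: demand=5,sold=5 ship[2->3]=1 ship[1->2]=1 ship[0->1]=2 prod=2 -> [8 5 7 10]
Step 2: demand=5,sold=5 ship[2->3]=1 ship[1->2]=1 ship[0->1]=2 prod=2 -> [8 6 7 6]
Step 3: demand=5,sold=5 ship[2->3]=1 ship[1->2]=1 ship[0->1]=2 prod=2 -> [8 7 7 2]
Step 4: demand=5,sold=2 ship[2->3]=1 ship[1->2]=1 ship[0->1]=2 prod=2 -> [8 8 7 1]
Step 5: demand=5,sold=1 ship[2->3]=1 ship[1->2]=1 ship[0->1]=2 prod=2 -> [8 9 7 1]
Step 6: demand=5,sold=1 ship[2->3]=1 ship[1->2]=1 ship[0->1]=2 prod=2 -> [8 10 7 1]
Step 7: demand=5,sold=1 ship[2->3]=1 ship[1->2]=1 ship[0->1]=2 prod=2 -> [8 11 7 1]
Step 8: demand=5,sold=1 ship[2->3]=1 ship[1->2]=1 ship[0->1]=2 prod=2 -> [8 12 7 1]
Step 9: demand=5,sold=1 ship[2->3]=1 ship[1->2]=1 ship[0->1]=2 prod=2 -> [8 13 7 1]
Step 10: demand=5,sold=1 ship[2->3]=1 ship[1->2]=1 ship[0->1]=2 prod=2 -> [8 14 7 1]
Step 11: demand=5,sold=1 ship[2->3]=1 ship[1->2]=1 ship[0->1]=2 prod=2 -> [8 15 7 1]
Step 12: demand=5,sold=1 ship[2->3]=1 ship[1->2]=1 ship[0->1]=2 prod=2 -> [8 16 7 1]
First stockout at step 4

4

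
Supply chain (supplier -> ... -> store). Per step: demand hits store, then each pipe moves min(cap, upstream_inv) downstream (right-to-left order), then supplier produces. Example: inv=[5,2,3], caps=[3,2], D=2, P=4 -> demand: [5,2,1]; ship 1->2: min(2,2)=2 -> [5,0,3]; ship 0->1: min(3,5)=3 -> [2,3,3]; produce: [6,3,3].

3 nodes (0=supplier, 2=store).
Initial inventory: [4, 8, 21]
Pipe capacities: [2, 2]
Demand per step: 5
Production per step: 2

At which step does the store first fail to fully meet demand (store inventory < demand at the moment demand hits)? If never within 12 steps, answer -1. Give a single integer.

Step 1: demand=5,sold=5 ship[1->2]=2 ship[0->1]=2 prod=2 -> [4 8 18]
Step 2: demand=5,sold=5 ship[1->2]=2 ship[0->1]=2 prod=2 -> [4 8 15]
Step 3: demand=5,sold=5 ship[1->2]=2 ship[0->1]=2 prod=2 -> [4 8 12]
Step 4: demand=5,sold=5 ship[1->2]=2 ship[0->1]=2 prod=2 -> [4 8 9]
Step 5: demand=5,sold=5 ship[1->2]=2 ship[0->1]=2 prod=2 -> [4 8 6]
Step 6: demand=5,sold=5 ship[1->2]=2 ship[0->1]=2 prod=2 -> [4 8 3]
Step 7: demand=5,sold=3 ship[1->2]=2 ship[0->1]=2 prod=2 -> [4 8 2]
Step 8: demand=5,sold=2 ship[1->2]=2 ship[0->1]=2 prod=2 -> [4 8 2]
Step 9: demand=5,sold=2 ship[1->2]=2 ship[0->1]=2 prod=2 -> [4 8 2]
Step 10: demand=5,sold=2 ship[1->2]=2 ship[0->1]=2 prod=2 -> [4 8 2]
Step 11: demand=5,sold=2 ship[1->2]=2 ship[0->1]=2 prod=2 -> [4 8 2]
Step 12: demand=5,sold=2 ship[1->2]=2 ship[0->1]=2 prod=2 -> [4 8 2]
First stockout at step 7

7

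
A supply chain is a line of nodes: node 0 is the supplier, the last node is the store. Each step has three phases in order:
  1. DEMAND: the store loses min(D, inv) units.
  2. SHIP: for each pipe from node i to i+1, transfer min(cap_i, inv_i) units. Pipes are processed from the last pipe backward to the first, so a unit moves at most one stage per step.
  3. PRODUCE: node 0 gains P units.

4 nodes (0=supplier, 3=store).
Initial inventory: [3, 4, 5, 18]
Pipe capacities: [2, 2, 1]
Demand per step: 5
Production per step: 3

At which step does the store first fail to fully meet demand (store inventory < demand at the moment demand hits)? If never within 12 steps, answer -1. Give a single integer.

Step 1: demand=5,sold=5 ship[2->3]=1 ship[1->2]=2 ship[0->1]=2 prod=3 -> [4 4 6 14]
Step 2: demand=5,sold=5 ship[2->3]=1 ship[1->2]=2 ship[0->1]=2 prod=3 -> [5 4 7 10]
Step 3: demand=5,sold=5 ship[2->3]=1 ship[1->2]=2 ship[0->1]=2 prod=3 -> [6 4 8 6]
Step 4: demand=5,sold=5 ship[2->3]=1 ship[1->2]=2 ship[0->1]=2 prod=3 -> [7 4 9 2]
Step 5: demand=5,sold=2 ship[2->3]=1 ship[1->2]=2 ship[0->1]=2 prod=3 -> [8 4 10 1]
Step 6: demand=5,sold=1 ship[2->3]=1 ship[1->2]=2 ship[0->1]=2 prod=3 -> [9 4 11 1]
Step 7: demand=5,sold=1 ship[2->3]=1 ship[1->2]=2 ship[0->1]=2 prod=3 -> [10 4 12 1]
Step 8: demand=5,sold=1 ship[2->3]=1 ship[1->2]=2 ship[0->1]=2 prod=3 -> [11 4 13 1]
Step 9: demand=5,sold=1 ship[2->3]=1 ship[1->2]=2 ship[0->1]=2 prod=3 -> [12 4 14 1]
Step 10: demand=5,sold=1 ship[2->3]=1 ship[1->2]=2 ship[0->1]=2 prod=3 -> [13 4 15 1]
Step 11: demand=5,sold=1 ship[2->3]=1 ship[1->2]=2 ship[0->1]=2 prod=3 -> [14 4 16 1]
Step 12: demand=5,sold=1 ship[2->3]=1 ship[1->2]=2 ship[0->1]=2 prod=3 -> [15 4 17 1]
First stockout at step 5

5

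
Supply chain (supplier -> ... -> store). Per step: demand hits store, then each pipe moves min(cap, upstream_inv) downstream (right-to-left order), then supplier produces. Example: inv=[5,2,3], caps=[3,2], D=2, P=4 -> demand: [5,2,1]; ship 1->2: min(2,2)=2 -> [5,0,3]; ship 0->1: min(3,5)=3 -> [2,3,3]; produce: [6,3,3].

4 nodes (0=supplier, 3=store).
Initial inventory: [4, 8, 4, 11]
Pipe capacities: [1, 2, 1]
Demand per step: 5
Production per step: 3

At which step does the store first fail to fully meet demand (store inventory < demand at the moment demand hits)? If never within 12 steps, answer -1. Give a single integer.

Step 1: demand=5,sold=5 ship[2->3]=1 ship[1->2]=2 ship[0->1]=1 prod=3 -> [6 7 5 7]
Step 2: demand=5,sold=5 ship[2->3]=1 ship[1->2]=2 ship[0->1]=1 prod=3 -> [8 6 6 3]
Step 3: demand=5,sold=3 ship[2->3]=1 ship[1->2]=2 ship[0->1]=1 prod=3 -> [10 5 7 1]
Step 4: demand=5,sold=1 ship[2->3]=1 ship[1->2]=2 ship[0->1]=1 prod=3 -> [12 4 8 1]
Step 5: demand=5,sold=1 ship[2->3]=1 ship[1->2]=2 ship[0->1]=1 prod=3 -> [14 3 9 1]
Step 6: demand=5,sold=1 ship[2->3]=1 ship[1->2]=2 ship[0->1]=1 prod=3 -> [16 2 10 1]
Step 7: demand=5,sold=1 ship[2->3]=1 ship[1->2]=2 ship[0->1]=1 prod=3 -> [18 1 11 1]
Step 8: demand=5,sold=1 ship[2->3]=1 ship[1->2]=1 ship[0->1]=1 prod=3 -> [20 1 11 1]
Step 9: demand=5,sold=1 ship[2->3]=1 ship[1->2]=1 ship[0->1]=1 prod=3 -> [22 1 11 1]
Step 10: demand=5,sold=1 ship[2->3]=1 ship[1->2]=1 ship[0->1]=1 prod=3 -> [24 1 11 1]
Step 11: demand=5,sold=1 ship[2->3]=1 ship[1->2]=1 ship[0->1]=1 prod=3 -> [26 1 11 1]
Step 12: demand=5,sold=1 ship[2->3]=1 ship[1->2]=1 ship[0->1]=1 prod=3 -> [28 1 11 1]
First stockout at step 3

3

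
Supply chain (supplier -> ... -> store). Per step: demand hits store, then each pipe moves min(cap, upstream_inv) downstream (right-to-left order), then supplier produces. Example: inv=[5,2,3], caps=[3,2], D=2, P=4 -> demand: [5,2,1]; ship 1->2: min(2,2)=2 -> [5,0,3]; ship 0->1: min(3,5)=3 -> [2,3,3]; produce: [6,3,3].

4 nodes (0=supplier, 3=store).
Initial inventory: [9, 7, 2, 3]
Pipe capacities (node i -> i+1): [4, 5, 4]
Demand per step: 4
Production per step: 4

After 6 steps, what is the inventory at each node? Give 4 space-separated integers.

Step 1: demand=4,sold=3 ship[2->3]=2 ship[1->2]=5 ship[0->1]=4 prod=4 -> inv=[9 6 5 2]
Step 2: demand=4,sold=2 ship[2->3]=4 ship[1->2]=5 ship[0->1]=4 prod=4 -> inv=[9 5 6 4]
Step 3: demand=4,sold=4 ship[2->3]=4 ship[1->2]=5 ship[0->1]=4 prod=4 -> inv=[9 4 7 4]
Step 4: demand=4,sold=4 ship[2->3]=4 ship[1->2]=4 ship[0->1]=4 prod=4 -> inv=[9 4 7 4]
Step 5: demand=4,sold=4 ship[2->3]=4 ship[1->2]=4 ship[0->1]=4 prod=4 -> inv=[9 4 7 4]
Step 6: demand=4,sold=4 ship[2->3]=4 ship[1->2]=4 ship[0->1]=4 prod=4 -> inv=[9 4 7 4]

9 4 7 4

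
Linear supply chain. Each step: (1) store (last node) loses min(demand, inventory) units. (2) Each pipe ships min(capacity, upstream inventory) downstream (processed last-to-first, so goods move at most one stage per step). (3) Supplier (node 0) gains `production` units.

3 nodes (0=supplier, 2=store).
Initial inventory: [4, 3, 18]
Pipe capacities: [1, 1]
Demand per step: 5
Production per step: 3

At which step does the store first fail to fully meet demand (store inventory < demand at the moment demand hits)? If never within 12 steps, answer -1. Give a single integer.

Step 1: demand=5,sold=5 ship[1->2]=1 ship[0->1]=1 prod=3 -> [6 3 14]
Step 2: demand=5,sold=5 ship[1->2]=1 ship[0->1]=1 prod=3 -> [8 3 10]
Step 3: demand=5,sold=5 ship[1->2]=1 ship[0->1]=1 prod=3 -> [10 3 6]
Step 4: demand=5,sold=5 ship[1->2]=1 ship[0->1]=1 prod=3 -> [12 3 2]
Step 5: demand=5,sold=2 ship[1->2]=1 ship[0->1]=1 prod=3 -> [14 3 1]
Step 6: demand=5,sold=1 ship[1->2]=1 ship[0->1]=1 prod=3 -> [16 3 1]
Step 7: demand=5,sold=1 ship[1->2]=1 ship[0->1]=1 prod=3 -> [18 3 1]
Step 8: demand=5,sold=1 ship[1->2]=1 ship[0->1]=1 prod=3 -> [20 3 1]
Step 9: demand=5,sold=1 ship[1->2]=1 ship[0->1]=1 prod=3 -> [22 3 1]
Step 10: demand=5,sold=1 ship[1->2]=1 ship[0->1]=1 prod=3 -> [24 3 1]
Step 11: demand=5,sold=1 ship[1->2]=1 ship[0->1]=1 prod=3 -> [26 3 1]
Step 12: demand=5,sold=1 ship[1->2]=1 ship[0->1]=1 prod=3 -> [28 3 1]
First stockout at step 5

5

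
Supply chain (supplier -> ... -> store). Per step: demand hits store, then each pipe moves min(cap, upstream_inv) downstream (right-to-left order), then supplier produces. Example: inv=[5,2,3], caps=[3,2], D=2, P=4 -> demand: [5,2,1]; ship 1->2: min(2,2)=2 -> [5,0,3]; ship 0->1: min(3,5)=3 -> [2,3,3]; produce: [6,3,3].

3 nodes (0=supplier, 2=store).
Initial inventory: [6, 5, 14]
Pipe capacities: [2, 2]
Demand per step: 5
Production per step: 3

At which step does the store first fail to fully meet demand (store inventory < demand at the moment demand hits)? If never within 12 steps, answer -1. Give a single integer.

Step 1: demand=5,sold=5 ship[1->2]=2 ship[0->1]=2 prod=3 -> [7 5 11]
Step 2: demand=5,sold=5 ship[1->2]=2 ship[0->1]=2 prod=3 -> [8 5 8]
Step 3: demand=5,sold=5 ship[1->2]=2 ship[0->1]=2 prod=3 -> [9 5 5]
Step 4: demand=5,sold=5 ship[1->2]=2 ship[0->1]=2 prod=3 -> [10 5 2]
Step 5: demand=5,sold=2 ship[1->2]=2 ship[0->1]=2 prod=3 -> [11 5 2]
Step 6: demand=5,sold=2 ship[1->2]=2 ship[0->1]=2 prod=3 -> [12 5 2]
Step 7: demand=5,sold=2 ship[1->2]=2 ship[0->1]=2 prod=3 -> [13 5 2]
Step 8: demand=5,sold=2 ship[1->2]=2 ship[0->1]=2 prod=3 -> [14 5 2]
Step 9: demand=5,sold=2 ship[1->2]=2 ship[0->1]=2 prod=3 -> [15 5 2]
Step 10: demand=5,sold=2 ship[1->2]=2 ship[0->1]=2 prod=3 -> [16 5 2]
Step 11: demand=5,sold=2 ship[1->2]=2 ship[0->1]=2 prod=3 -> [17 5 2]
Step 12: demand=5,sold=2 ship[1->2]=2 ship[0->1]=2 prod=3 -> [18 5 2]
First stockout at step 5

5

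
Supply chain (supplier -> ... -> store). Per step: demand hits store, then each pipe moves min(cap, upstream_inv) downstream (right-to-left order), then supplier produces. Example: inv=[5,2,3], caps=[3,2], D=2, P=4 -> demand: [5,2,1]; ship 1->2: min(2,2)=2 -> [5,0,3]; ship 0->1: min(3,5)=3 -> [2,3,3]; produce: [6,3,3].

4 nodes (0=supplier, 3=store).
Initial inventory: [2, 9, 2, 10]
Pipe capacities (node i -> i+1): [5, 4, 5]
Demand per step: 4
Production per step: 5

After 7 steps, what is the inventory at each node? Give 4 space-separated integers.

Step 1: demand=4,sold=4 ship[2->3]=2 ship[1->2]=4 ship[0->1]=2 prod=5 -> inv=[5 7 4 8]
Step 2: demand=4,sold=4 ship[2->3]=4 ship[1->2]=4 ship[0->1]=5 prod=5 -> inv=[5 8 4 8]
Step 3: demand=4,sold=4 ship[2->3]=4 ship[1->2]=4 ship[0->1]=5 prod=5 -> inv=[5 9 4 8]
Step 4: demand=4,sold=4 ship[2->3]=4 ship[1->2]=4 ship[0->1]=5 prod=5 -> inv=[5 10 4 8]
Step 5: demand=4,sold=4 ship[2->3]=4 ship[1->2]=4 ship[0->1]=5 prod=5 -> inv=[5 11 4 8]
Step 6: demand=4,sold=4 ship[2->3]=4 ship[1->2]=4 ship[0->1]=5 prod=5 -> inv=[5 12 4 8]
Step 7: demand=4,sold=4 ship[2->3]=4 ship[1->2]=4 ship[0->1]=5 prod=5 -> inv=[5 13 4 8]

5 13 4 8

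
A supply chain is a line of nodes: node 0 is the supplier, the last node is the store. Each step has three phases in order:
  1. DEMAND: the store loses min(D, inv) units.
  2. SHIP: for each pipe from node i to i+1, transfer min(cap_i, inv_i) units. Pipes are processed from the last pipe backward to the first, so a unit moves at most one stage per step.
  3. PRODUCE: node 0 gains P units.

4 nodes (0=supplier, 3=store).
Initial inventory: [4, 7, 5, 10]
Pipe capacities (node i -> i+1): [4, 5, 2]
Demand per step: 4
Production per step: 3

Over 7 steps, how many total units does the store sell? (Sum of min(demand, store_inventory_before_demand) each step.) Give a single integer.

Answer: 22

Derivation:
Step 1: sold=4 (running total=4) -> [3 6 8 8]
Step 2: sold=4 (running total=8) -> [3 4 11 6]
Step 3: sold=4 (running total=12) -> [3 3 13 4]
Step 4: sold=4 (running total=16) -> [3 3 14 2]
Step 5: sold=2 (running total=18) -> [3 3 15 2]
Step 6: sold=2 (running total=20) -> [3 3 16 2]
Step 7: sold=2 (running total=22) -> [3 3 17 2]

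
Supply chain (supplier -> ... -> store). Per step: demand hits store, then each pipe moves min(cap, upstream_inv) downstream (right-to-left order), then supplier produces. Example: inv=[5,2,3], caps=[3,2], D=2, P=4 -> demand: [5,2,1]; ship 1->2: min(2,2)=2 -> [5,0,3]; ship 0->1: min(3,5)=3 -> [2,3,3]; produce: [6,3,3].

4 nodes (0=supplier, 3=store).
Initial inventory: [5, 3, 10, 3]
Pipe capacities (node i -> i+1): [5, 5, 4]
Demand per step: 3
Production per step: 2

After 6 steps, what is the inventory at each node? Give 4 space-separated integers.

Step 1: demand=3,sold=3 ship[2->3]=4 ship[1->2]=3 ship[0->1]=5 prod=2 -> inv=[2 5 9 4]
Step 2: demand=3,sold=3 ship[2->3]=4 ship[1->2]=5 ship[0->1]=2 prod=2 -> inv=[2 2 10 5]
Step 3: demand=3,sold=3 ship[2->3]=4 ship[1->2]=2 ship[0->1]=2 prod=2 -> inv=[2 2 8 6]
Step 4: demand=3,sold=3 ship[2->3]=4 ship[1->2]=2 ship[0->1]=2 prod=2 -> inv=[2 2 6 7]
Step 5: demand=3,sold=3 ship[2->3]=4 ship[1->2]=2 ship[0->1]=2 prod=2 -> inv=[2 2 4 8]
Step 6: demand=3,sold=3 ship[2->3]=4 ship[1->2]=2 ship[0->1]=2 prod=2 -> inv=[2 2 2 9]

2 2 2 9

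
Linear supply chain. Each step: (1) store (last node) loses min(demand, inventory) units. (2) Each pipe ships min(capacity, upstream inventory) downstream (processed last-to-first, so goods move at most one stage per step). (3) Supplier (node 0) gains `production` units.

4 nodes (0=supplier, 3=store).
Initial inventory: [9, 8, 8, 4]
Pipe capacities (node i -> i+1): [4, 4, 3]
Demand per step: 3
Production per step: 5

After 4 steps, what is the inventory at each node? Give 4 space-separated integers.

Step 1: demand=3,sold=3 ship[2->3]=3 ship[1->2]=4 ship[0->1]=4 prod=5 -> inv=[10 8 9 4]
Step 2: demand=3,sold=3 ship[2->3]=3 ship[1->2]=4 ship[0->1]=4 prod=5 -> inv=[11 8 10 4]
Step 3: demand=3,sold=3 ship[2->3]=3 ship[1->2]=4 ship[0->1]=4 prod=5 -> inv=[12 8 11 4]
Step 4: demand=3,sold=3 ship[2->3]=3 ship[1->2]=4 ship[0->1]=4 prod=5 -> inv=[13 8 12 4]

13 8 12 4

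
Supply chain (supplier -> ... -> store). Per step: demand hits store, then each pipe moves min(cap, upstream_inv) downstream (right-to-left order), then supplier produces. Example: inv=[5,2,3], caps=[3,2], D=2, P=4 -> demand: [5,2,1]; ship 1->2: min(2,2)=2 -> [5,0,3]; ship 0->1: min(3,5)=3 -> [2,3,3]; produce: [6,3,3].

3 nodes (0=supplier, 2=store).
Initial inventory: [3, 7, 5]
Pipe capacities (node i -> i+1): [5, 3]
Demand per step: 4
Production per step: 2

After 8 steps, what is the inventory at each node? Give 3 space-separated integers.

Step 1: demand=4,sold=4 ship[1->2]=3 ship[0->1]=3 prod=2 -> inv=[2 7 4]
Step 2: demand=4,sold=4 ship[1->2]=3 ship[0->1]=2 prod=2 -> inv=[2 6 3]
Step 3: demand=4,sold=3 ship[1->2]=3 ship[0->1]=2 prod=2 -> inv=[2 5 3]
Step 4: demand=4,sold=3 ship[1->2]=3 ship[0->1]=2 prod=2 -> inv=[2 4 3]
Step 5: demand=4,sold=3 ship[1->2]=3 ship[0->1]=2 prod=2 -> inv=[2 3 3]
Step 6: demand=4,sold=3 ship[1->2]=3 ship[0->1]=2 prod=2 -> inv=[2 2 3]
Step 7: demand=4,sold=3 ship[1->2]=2 ship[0->1]=2 prod=2 -> inv=[2 2 2]
Step 8: demand=4,sold=2 ship[1->2]=2 ship[0->1]=2 prod=2 -> inv=[2 2 2]

2 2 2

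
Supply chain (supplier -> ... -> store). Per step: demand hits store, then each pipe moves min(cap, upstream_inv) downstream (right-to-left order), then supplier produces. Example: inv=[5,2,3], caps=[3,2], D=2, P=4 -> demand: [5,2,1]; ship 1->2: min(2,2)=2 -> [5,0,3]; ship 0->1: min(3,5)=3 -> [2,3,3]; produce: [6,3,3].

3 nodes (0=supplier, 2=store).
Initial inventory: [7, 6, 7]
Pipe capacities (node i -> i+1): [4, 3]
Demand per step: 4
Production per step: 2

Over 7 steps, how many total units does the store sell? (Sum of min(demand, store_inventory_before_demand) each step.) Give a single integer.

Answer: 25

Derivation:
Step 1: sold=4 (running total=4) -> [5 7 6]
Step 2: sold=4 (running total=8) -> [3 8 5]
Step 3: sold=4 (running total=12) -> [2 8 4]
Step 4: sold=4 (running total=16) -> [2 7 3]
Step 5: sold=3 (running total=19) -> [2 6 3]
Step 6: sold=3 (running total=22) -> [2 5 3]
Step 7: sold=3 (running total=25) -> [2 4 3]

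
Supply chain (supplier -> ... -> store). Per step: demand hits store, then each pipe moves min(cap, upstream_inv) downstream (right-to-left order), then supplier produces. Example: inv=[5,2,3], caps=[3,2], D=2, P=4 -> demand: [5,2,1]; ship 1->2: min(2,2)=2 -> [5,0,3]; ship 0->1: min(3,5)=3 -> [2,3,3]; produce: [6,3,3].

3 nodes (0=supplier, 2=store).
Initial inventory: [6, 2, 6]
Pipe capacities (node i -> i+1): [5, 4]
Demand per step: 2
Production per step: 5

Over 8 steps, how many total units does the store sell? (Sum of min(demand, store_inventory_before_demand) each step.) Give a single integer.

Answer: 16

Derivation:
Step 1: sold=2 (running total=2) -> [6 5 6]
Step 2: sold=2 (running total=4) -> [6 6 8]
Step 3: sold=2 (running total=6) -> [6 7 10]
Step 4: sold=2 (running total=8) -> [6 8 12]
Step 5: sold=2 (running total=10) -> [6 9 14]
Step 6: sold=2 (running total=12) -> [6 10 16]
Step 7: sold=2 (running total=14) -> [6 11 18]
Step 8: sold=2 (running total=16) -> [6 12 20]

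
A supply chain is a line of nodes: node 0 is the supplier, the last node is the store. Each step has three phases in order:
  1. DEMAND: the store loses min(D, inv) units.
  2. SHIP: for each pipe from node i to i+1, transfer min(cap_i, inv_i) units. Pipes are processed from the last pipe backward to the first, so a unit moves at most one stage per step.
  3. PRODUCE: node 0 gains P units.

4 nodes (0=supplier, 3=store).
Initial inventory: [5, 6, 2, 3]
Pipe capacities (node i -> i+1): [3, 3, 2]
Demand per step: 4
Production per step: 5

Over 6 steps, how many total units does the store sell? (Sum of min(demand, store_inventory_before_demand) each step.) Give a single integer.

Step 1: sold=3 (running total=3) -> [7 6 3 2]
Step 2: sold=2 (running total=5) -> [9 6 4 2]
Step 3: sold=2 (running total=7) -> [11 6 5 2]
Step 4: sold=2 (running total=9) -> [13 6 6 2]
Step 5: sold=2 (running total=11) -> [15 6 7 2]
Step 6: sold=2 (running total=13) -> [17 6 8 2]

Answer: 13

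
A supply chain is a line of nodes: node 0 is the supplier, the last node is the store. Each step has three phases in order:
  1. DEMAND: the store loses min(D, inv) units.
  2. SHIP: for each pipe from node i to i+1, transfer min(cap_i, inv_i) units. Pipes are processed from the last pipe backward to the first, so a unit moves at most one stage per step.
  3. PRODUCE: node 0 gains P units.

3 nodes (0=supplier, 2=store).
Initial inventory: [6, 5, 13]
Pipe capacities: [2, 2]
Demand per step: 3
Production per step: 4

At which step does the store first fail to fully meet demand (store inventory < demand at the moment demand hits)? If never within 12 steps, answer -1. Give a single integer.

Step 1: demand=3,sold=3 ship[1->2]=2 ship[0->1]=2 prod=4 -> [8 5 12]
Step 2: demand=3,sold=3 ship[1->2]=2 ship[0->1]=2 prod=4 -> [10 5 11]
Step 3: demand=3,sold=3 ship[1->2]=2 ship[0->1]=2 prod=4 -> [12 5 10]
Step 4: demand=3,sold=3 ship[1->2]=2 ship[0->1]=2 prod=4 -> [14 5 9]
Step 5: demand=3,sold=3 ship[1->2]=2 ship[0->1]=2 prod=4 -> [16 5 8]
Step 6: demand=3,sold=3 ship[1->2]=2 ship[0->1]=2 prod=4 -> [18 5 7]
Step 7: demand=3,sold=3 ship[1->2]=2 ship[0->1]=2 prod=4 -> [20 5 6]
Step 8: demand=3,sold=3 ship[1->2]=2 ship[0->1]=2 prod=4 -> [22 5 5]
Step 9: demand=3,sold=3 ship[1->2]=2 ship[0->1]=2 prod=4 -> [24 5 4]
Step 10: demand=3,sold=3 ship[1->2]=2 ship[0->1]=2 prod=4 -> [26 5 3]
Step 11: demand=3,sold=3 ship[1->2]=2 ship[0->1]=2 prod=4 -> [28 5 2]
Step 12: demand=3,sold=2 ship[1->2]=2 ship[0->1]=2 prod=4 -> [30 5 2]
First stockout at step 12

12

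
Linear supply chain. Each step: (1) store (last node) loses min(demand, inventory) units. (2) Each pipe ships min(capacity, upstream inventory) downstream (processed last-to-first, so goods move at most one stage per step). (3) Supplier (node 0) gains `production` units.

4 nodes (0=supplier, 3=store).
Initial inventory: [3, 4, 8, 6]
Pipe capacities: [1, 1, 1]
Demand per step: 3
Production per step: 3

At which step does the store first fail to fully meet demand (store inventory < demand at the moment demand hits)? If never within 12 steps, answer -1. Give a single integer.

Step 1: demand=3,sold=3 ship[2->3]=1 ship[1->2]=1 ship[0->1]=1 prod=3 -> [5 4 8 4]
Step 2: demand=3,sold=3 ship[2->3]=1 ship[1->2]=1 ship[0->1]=1 prod=3 -> [7 4 8 2]
Step 3: demand=3,sold=2 ship[2->3]=1 ship[1->2]=1 ship[0->1]=1 prod=3 -> [9 4 8 1]
Step 4: demand=3,sold=1 ship[2->3]=1 ship[1->2]=1 ship[0->1]=1 prod=3 -> [11 4 8 1]
Step 5: demand=3,sold=1 ship[2->3]=1 ship[1->2]=1 ship[0->1]=1 prod=3 -> [13 4 8 1]
Step 6: demand=3,sold=1 ship[2->3]=1 ship[1->2]=1 ship[0->1]=1 prod=3 -> [15 4 8 1]
Step 7: demand=3,sold=1 ship[2->3]=1 ship[1->2]=1 ship[0->1]=1 prod=3 -> [17 4 8 1]
Step 8: demand=3,sold=1 ship[2->3]=1 ship[1->2]=1 ship[0->1]=1 prod=3 -> [19 4 8 1]
Step 9: demand=3,sold=1 ship[2->3]=1 ship[1->2]=1 ship[0->1]=1 prod=3 -> [21 4 8 1]
Step 10: demand=3,sold=1 ship[2->3]=1 ship[1->2]=1 ship[0->1]=1 prod=3 -> [23 4 8 1]
Step 11: demand=3,sold=1 ship[2->3]=1 ship[1->2]=1 ship[0->1]=1 prod=3 -> [25 4 8 1]
Step 12: demand=3,sold=1 ship[2->3]=1 ship[1->2]=1 ship[0->1]=1 prod=3 -> [27 4 8 1]
First stockout at step 3

3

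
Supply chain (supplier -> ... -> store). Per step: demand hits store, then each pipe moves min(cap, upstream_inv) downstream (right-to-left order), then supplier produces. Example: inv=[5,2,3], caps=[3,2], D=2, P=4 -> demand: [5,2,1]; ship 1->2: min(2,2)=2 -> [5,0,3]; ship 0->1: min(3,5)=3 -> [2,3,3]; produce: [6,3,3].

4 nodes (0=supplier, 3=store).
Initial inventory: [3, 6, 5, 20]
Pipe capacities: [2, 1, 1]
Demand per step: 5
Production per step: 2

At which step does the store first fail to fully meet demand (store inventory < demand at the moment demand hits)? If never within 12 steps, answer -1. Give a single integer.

Step 1: demand=5,sold=5 ship[2->3]=1 ship[1->2]=1 ship[0->1]=2 prod=2 -> [3 7 5 16]
Step 2: demand=5,sold=5 ship[2->3]=1 ship[1->2]=1 ship[0->1]=2 prod=2 -> [3 8 5 12]
Step 3: demand=5,sold=5 ship[2->3]=1 ship[1->2]=1 ship[0->1]=2 prod=2 -> [3 9 5 8]
Step 4: demand=5,sold=5 ship[2->3]=1 ship[1->2]=1 ship[0->1]=2 prod=2 -> [3 10 5 4]
Step 5: demand=5,sold=4 ship[2->3]=1 ship[1->2]=1 ship[0->1]=2 prod=2 -> [3 11 5 1]
Step 6: demand=5,sold=1 ship[2->3]=1 ship[1->2]=1 ship[0->1]=2 prod=2 -> [3 12 5 1]
Step 7: demand=5,sold=1 ship[2->3]=1 ship[1->2]=1 ship[0->1]=2 prod=2 -> [3 13 5 1]
Step 8: demand=5,sold=1 ship[2->3]=1 ship[1->2]=1 ship[0->1]=2 prod=2 -> [3 14 5 1]
Step 9: demand=5,sold=1 ship[2->3]=1 ship[1->2]=1 ship[0->1]=2 prod=2 -> [3 15 5 1]
Step 10: demand=5,sold=1 ship[2->3]=1 ship[1->2]=1 ship[0->1]=2 prod=2 -> [3 16 5 1]
Step 11: demand=5,sold=1 ship[2->3]=1 ship[1->2]=1 ship[0->1]=2 prod=2 -> [3 17 5 1]
Step 12: demand=5,sold=1 ship[2->3]=1 ship[1->2]=1 ship[0->1]=2 prod=2 -> [3 18 5 1]
First stockout at step 5

5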